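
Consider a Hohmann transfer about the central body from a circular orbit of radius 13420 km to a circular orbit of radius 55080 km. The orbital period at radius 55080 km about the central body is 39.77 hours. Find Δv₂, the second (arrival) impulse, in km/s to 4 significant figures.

From Kepler's third law T² = 4π²r³/μ at r = 55080 km, T = 39.77 hours = 39.77 × 3600 s = 1.43172×10^5 s: μ = 4π²r³/T² = 3.21829×10^5 km³/s².
Transfer-ellipse semi-major axis a_t = (r₁ + r₂)/2 = (13420 + 55080)/2 = 34250 km.
On the circular orbit at r = 55080 km, v_c = √(μ/r) = 2.4172 km/s.
Transfer-orbit speed at the same r (vis-viva, a = a_t): v_t = √[μ(2/r − 1/a_t)] = 1.5131 km/s.
Δv₂ = |v_t − v_c| = |1.5131 − 2.4172| = 0.9041 km/s.

Δv₂ = 0.9041 km/s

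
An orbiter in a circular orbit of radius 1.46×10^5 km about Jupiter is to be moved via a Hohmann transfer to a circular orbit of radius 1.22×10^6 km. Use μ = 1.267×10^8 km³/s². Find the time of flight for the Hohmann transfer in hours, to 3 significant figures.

The Hohmann ellipse has a_t = (r₁ + r₂)/2 = 6.830×10^5 km.
Half the transfer-orbit period gives t = π√(a_t³/μ) = 1.5754×10^5 s.
Converting: 1.5754×10^5 s ÷ 3600 s/hour = 43.8 hours.

t = 43.8 hours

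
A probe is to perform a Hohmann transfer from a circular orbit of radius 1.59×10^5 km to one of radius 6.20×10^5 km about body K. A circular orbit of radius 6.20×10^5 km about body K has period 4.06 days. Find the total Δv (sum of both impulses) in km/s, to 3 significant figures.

From Kepler's third law T² = 4π²r³/μ at r = 6.20×10^5 km, T = 4.06 days = 4.06 × 86400 s = 3.50784×10^5 s: μ = 4π²r³/T² = 7.64637×10^7 km³/s².
Semi-major axis of the transfer orbit: a_t = (1.590×10^5 + 6.200×10^5)/2 = 3.895×10^5 km.
At r₁ the circular-orbit speed is v₁ = √(μ/r₁) = 21.930 km/s.
Transfer-orbit speed at r₁ (vis-viva): v_p = √[μ(2/r₁ − 1/a_t)] = 27.668 km/s.
First burn Δv₁ = |v_p − v₁| = 5.738 km/s.
At r₂, v₂ = √(μ/r₂) = 11.105 km/s.
Transfer-orbit speed at r₂: v_a = √[μ(2/r₂ − 1/a_t)] = 7.0954 km/s.
Second burn Δv₂ = |v₂ − v_a| = 4.010 km/s.
Δv = Δv₁ + Δv₂ = 5.738 + 4.010 = 9.748 km/s.

Δv = 9.75 km/s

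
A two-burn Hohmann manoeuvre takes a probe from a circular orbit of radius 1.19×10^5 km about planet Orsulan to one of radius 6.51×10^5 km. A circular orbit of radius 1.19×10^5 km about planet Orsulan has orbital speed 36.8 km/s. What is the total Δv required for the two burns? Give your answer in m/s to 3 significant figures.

Δv = 18000 m/s

From the circular-orbit relation v² = μ/r at r = 1.19×10^5 km: μ = v²r = (36.8)² × 1.19×10^5 = 1.61155×10^8 km³/s².
Semi-major axis of the transfer orbit: a_t = (1.190×10^5 + 6.510×10^5)/2 = 3.850×10^5 km.
At r₁ the circular-orbit speed is v₁ = √(μ/r₁) = 36.80 km/s.
On the transfer ellipse at r₁, vis-viva gives v_p = √[μ(2/r₁ − 1/a_t)] = 47.85 km/s.
First burn Δv₁ = |v_p − v₁| = 11.05 km/s.
At r₂, v₂ = √(μ/r₂) = 15.7337 km/s.
Transfer-orbit speed at r₂: v_a = √[μ(2/r₂ − 1/a_t)] = 8.74730 km/s.
Second burn Δv₂ = |v₂ − v_a| = 6.986 km/s.
Δv = Δv₁ + Δv₂ = 11.05 + 6.986 = 18.04 km/s.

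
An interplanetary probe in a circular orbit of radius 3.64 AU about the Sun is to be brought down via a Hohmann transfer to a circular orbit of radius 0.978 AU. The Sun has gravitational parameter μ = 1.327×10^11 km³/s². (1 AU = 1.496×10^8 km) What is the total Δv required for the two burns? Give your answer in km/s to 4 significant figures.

In km: r₁ = 3.64 × 1.496×10^8 = 5.44544×10^8 km; r₂ = 0.978 × 1.496×10^8 = 1.463088×10^8 km.
Semi-major axis of the transfer orbit: a_t = (5.44544×10^8 + 1.463088×10^8)/2 = 3.454264×10^8 km.
Circular speed at r₁: v₁ = √(μ/r₁) = √(1.327×10^11/5.44544×10^8) = 15.611 km/s.
On the transfer ellipse at r₁, vis-viva gives v_a = √[μ(2/r₁ − 1/a_t)] = 10.160 km/s.
First burn Δv₁ = |v_a − v₁| = 5.451 km/s.
At r₂, v₂ = √(μ/r₂) = 30.116 km/s.
Transfer-orbit speed at r₂: v_p = √[μ(2/r₂ − 1/a_t)] = 37.813 km/s.
Second burn Δv₂ = |v₂ − v_p| = 7.697 km/s.
Δv = Δv₁ + Δv₂ = 5.451 + 7.697 = 13.15 km/s.

Δv = 13.15 km/s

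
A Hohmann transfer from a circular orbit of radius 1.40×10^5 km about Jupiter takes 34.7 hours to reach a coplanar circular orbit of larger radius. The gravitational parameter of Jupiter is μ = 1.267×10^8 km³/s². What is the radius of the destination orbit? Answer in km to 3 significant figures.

r₂ = 1.03×10^6 km

Transfer time t = 34.7 hours = 1.2492×10^5 s, and t = π√(a_t³/μ).
So a_t = (μ t²/π²)^(1/3) = (1.267×10^8 × (1.2492×10^5)² / π²)^(1/3) = 5.8512×10^5 km.
Since a_t = (r₁ + r₂)/2, r₂ = 2a_t − r₁ = 2×5.8512×10^5 − 1.400×10^5 = 1.03024×10^6 km.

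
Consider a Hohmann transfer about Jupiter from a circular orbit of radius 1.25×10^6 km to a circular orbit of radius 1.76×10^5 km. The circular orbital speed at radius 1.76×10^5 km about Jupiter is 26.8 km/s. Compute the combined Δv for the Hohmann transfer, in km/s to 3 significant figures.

From the circular-orbit relation v² = μ/r at r = 1.76×10^5 km: μ = v²r = (26.8)² × 1.76×10^5 = 1.26410×10^8 km³/s².
Semi-major axis of the transfer orbit: a_t = (1.250×10^6 + 1.760×10^5)/2 = 7.130×10^5 km.
Circular speed at r₁: v₁ = √(μ/r₁) = √(1.26410×10^8/1.250×10^6) = 10.05625 km/s.
Transfer-orbit speed at r₁ (vis-viva): v_a = √[μ(2/r₁ − 1/a_t)] = 4.996291 km/s.
First burn Δv₁ = |v_a − v₁| = 5.05996 km/s.
At r₂, v₂ = √(μ/r₂) = 26.80000 km/s.
Transfer-orbit speed at r₂: v_p = √[μ(2/r₂ − 1/a_t)] = 35.48502 km/s.
Second burn Δv₂ = |v₂ − v_p| = 8.68502 km/s.
Δv = Δv₁ + Δv₂ = 5.05996 + 8.68502 = 13.74 km/s.

Δv = 13.7 km/s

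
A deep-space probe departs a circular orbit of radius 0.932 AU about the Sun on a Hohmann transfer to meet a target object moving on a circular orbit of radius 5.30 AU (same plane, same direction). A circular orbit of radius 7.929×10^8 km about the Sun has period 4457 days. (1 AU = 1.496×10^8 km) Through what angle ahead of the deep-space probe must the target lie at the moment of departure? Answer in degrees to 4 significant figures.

φ = 98.86°

From Kepler's third law T² = 4π²r³/μ at r = 7.929×10^8 km, T = 4457 days = 4457 × 86400 s = 3.850848×10^8 s: μ = 4π²r³/T² = 1.32710×10^11 km³/s².
In km: r₁ = 0.932 × 1.496×10^8 = 1.394272×10^8 km; r₂ = 5.30 × 1.496×10^8 = 7.9288×10^8 km.
Semi-major axis of the transfer orbit: a_t = (1.394272×10^8 + 7.9288×10^8)/2 = 4.661536×10^8 km.
The half-period of the transfer ellipse is t = π√(a_t³/μ) = 8.6795×10^7 s.
Target angular speed ω₂ = √(μ/r₂³) = 1.6317×10^-8 rad/s.
Angle swept by the target during transfer: ω₂·t = 1.4162 rad = 81.14°.
The deep-space probe traverses 180° on the transfer ellipse, so the target must lead by 180° − 81.14° = 98.86°.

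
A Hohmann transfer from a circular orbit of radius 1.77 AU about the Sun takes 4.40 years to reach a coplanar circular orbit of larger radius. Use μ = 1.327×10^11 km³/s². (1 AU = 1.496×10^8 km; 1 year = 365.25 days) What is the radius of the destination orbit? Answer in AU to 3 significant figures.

In km: r₁ = 1.77 × 1.496×10^8 = 2.64792×10^8 km.
Transfer time t = 4.40 years × 365.25 × 86400 s = 1.3885344×10^8 s, and t = π√(a_t³/μ).
So a_t = (μ t²/π²)^(1/3) = (1.327×10^11 × (1.3885344×10^8)² / π²)^(1/3) = 6.3762×10^8 km.
Since a_t = (r₁ + r₂)/2, r₂ = 2a_t − r₁ = 2×6.3762×10^8 − 2.64792×10^8 = 1.010448×10^9 km.
In AU: r₂ = 1.010448×10^9 / 1.496×10^8 = 6.75 AU.

r₂ = 6.75 AU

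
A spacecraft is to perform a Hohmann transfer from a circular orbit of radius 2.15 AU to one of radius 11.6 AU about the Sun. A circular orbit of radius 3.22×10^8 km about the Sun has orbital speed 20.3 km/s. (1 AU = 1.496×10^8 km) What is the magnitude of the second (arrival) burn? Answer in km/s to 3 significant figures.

Δv₂ = 3.85 km/s

From the circular-orbit relation v² = μ/r at r = 3.22×10^8 km: μ = v²r = (20.3)² × 3.22×10^8 = 1.32693×10^11 km³/s².
In km: r₁ = 2.15 × 1.496×10^8 = 3.2164×10^8 km; r₂ = 11.6 × 1.496×10^8 = 1.73536×10^9 km.
Semi-major axis of the transfer orbit: a_t = (3.2164×10^8 + 1.73536×10^9)/2 = 1.0285×10^9 km.
On the circular orbit at r = 1.73536×10^9 km, v_c = √(μ/r) = 8.744 km/s.
Transfer-orbit speed at the same r (vis-viva, a = a_t): v_t = √[μ(2/r − 1/a_t)] = 4.890 km/s.
Δv₂ = |v_t − v_c| = |4.890 − 8.744| = 3.854 km/s.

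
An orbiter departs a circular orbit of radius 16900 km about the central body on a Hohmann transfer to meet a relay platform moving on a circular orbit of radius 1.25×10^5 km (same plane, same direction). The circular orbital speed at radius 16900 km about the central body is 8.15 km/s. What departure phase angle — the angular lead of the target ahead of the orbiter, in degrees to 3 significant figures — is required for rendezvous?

From the circular-orbit relation v² = μ/r at r = 16900 km: μ = v²r = (8.15)² × 16900 = 1.12254×10^6 km³/s².
The Hohmann ellipse has a_t = (r₁ + r₂)/2 = 70950 km.
The half-period of the transfer ellipse is t = π√(a_t³/μ) = 56037 s.
The target's mean motion on its circular orbit is ω₂ = √(μ/r₂³) = 2.3974×10^-5 rad/s.
Angle swept by the target during transfer: ω₂·t = 1.3434 rad = 76.97°.
Arrival is 180° from departure on the ellipse, so φ = 180° − 76.97° = 103°.

φ = 103°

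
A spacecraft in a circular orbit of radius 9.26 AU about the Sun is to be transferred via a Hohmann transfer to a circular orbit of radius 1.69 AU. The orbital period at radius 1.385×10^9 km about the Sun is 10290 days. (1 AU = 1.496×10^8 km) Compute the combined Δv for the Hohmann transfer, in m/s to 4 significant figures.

From Kepler's third law T² = 4π²r³/μ at r = 1.385×10^9 km, T = 10290 days = 10290 × 86400 s = 8.89056×10^8 s: μ = 4π²r³/T² = 1.32694×10^11 km³/s².
In km: r₁ = 9.26 × 1.496×10^8 = 1.385296×10^9 km; r₂ = 1.69 × 1.496×10^8 = 2.52824×10^8 km.
Semi-major axis of the transfer orbit: a_t = (1.385296×10^9 + 2.52824×10^8)/2 = 8.1906×10^8 km.
Circular speed at r₁: v₁ = √(μ/r₁) = √(1.32694×10^11/1.385296×10^9) = 9.7871 km/s.
Transfer-orbit speed at r₁ (vis-viva): v_a = √[μ(2/r₁ − 1/a_t)] = 5.4376 km/s.
First burn Δv₁ = |v_a − v₁| = 4.3495 km/s.
At r₂, v₂ = √(μ/r₂) = 22.90953 km/s.
Transfer-orbit speed at r₂: v_p = √[μ(2/r₂ − 1/a_t)] = 29.79406 km/s.
Second burn Δv₂ = |v₂ − v_p| = 6.8845 km/s.
Δv = Δv₁ + Δv₂ = 4.3495 + 6.8845 = 11.23 km/s.

Δv = 11230 m/s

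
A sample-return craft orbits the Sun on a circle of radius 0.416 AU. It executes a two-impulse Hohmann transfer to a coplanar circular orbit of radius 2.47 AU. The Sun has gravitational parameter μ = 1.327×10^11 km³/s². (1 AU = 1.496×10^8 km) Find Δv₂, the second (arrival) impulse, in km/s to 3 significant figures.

Δv₂ = 8.78 km/s

In km: r₁ = 0.416 × 1.496×10^8 = 6.22336×10^7 km; r₂ = 2.47 × 1.496×10^8 = 3.69512×10^8 km.
Transfer-ellipse semi-major axis a_t = (r₁ + r₂)/2 = (6.22336×10^7 + 3.69512×10^8)/2 = 2.158728×10^8 km.
Circular speed at r = 3.69512×10^8 km: v_c = √(μ/r) = 18.951 km/s.
Transfer-orbit speed at the same r (vis-viva, a = a_t): v_t = √[μ(2/r − 1/a_t)] = 10.175 km/s.
Δv₂ = |v_t − v_c| = |10.175 − 18.951| = 8.776 km/s.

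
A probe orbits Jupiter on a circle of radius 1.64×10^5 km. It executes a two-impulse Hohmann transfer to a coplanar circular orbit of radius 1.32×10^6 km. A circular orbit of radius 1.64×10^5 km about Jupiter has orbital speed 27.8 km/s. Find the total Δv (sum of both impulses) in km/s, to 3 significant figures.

Δv = 14.5 km/s

From the circular-orbit relation v² = μ/r at r = 1.64×10^5 km: μ = v²r = (27.8)² × 1.64×10^5 = 1.26746×10^8 km³/s².
Transfer-ellipse semi-major axis a_t = (r₁ + r₂)/2 = (1.640×10^5 + 1.320×10^6)/2 = 7.420×10^5 km.
Circular speed at r₁: v₁ = √(μ/r₁) = √(1.26746×10^8/1.640×10^5) = 27.800 km/s.
Transfer-orbit speed at r₁ (v² = μ(2/r − 1/a)): v_p = √[μ(2/r₁ − 1/a_t)] = 37.079 km/s.
First burn Δv₁ = |v_p − v₁| = 9.279 km/s.
At r₂, v₂ = √(μ/r₂) = 9.799 km/s.
Transfer-orbit speed at r₂: v_a = √[μ(2/r₂ − 1/a_t)] = 4.607 km/s.
Second burn Δv₂ = |v₂ − v_a| = 5.192 km/s.
Δv = Δv₁ + Δv₂ = 9.279 + 5.192 = 14.47 km/s.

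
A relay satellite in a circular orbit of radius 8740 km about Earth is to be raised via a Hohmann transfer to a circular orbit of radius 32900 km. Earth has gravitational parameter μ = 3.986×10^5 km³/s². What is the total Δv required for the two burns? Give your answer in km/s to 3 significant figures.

Δv = 2.96 km/s

The Hohmann ellipse has a_t = (r₁ + r₂)/2 = 20820 km.
Circular speed at r₁: v₁ = √(μ/r₁) = √(3.986×10^5/8740) = 6.753 km/s.
Transfer-orbit speed at r₁ (vis-viva equation): v_p = √[μ(2/r₁ − 1/a_t)] = 8.489 km/s.
First burn Δv₁ = |v_p − v₁| = 1.736 km/s.
Circular speed at r₂: v₂ = √(μ/r₂) = 3.481 km/s.
Transfer-orbit speed at r₂: v_a = √[μ(2/r₂ − 1/a_t)] = 2.255 km/s.
Second burn Δv₂ = |v₂ − v_a| = 1.226 km/s.
Δv = Δv₁ + Δv₂ = 1.736 + 1.226 = 2.962 km/s.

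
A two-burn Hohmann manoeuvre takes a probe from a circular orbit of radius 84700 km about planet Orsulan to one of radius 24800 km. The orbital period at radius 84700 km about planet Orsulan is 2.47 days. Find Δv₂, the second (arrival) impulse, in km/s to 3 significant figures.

Δv₂ = 1.12 km/s

From Kepler's third law T² = 4π²r³/μ at r = 84700 km, T = 2.47 days = 2.47 × 86400 s = 2.13408×10^5 s: μ = 4π²r³/T² = 5.26731×10^5 km³/s².
Transfer-ellipse semi-major axis a_t = (r₁ + r₂)/2 = (84700 + 24800)/2 = 54750 km.
Circular speed at r = 24800 km: v_c = √(μ/r) = 4.6086 km/s.
Transfer-orbit speed at the same r (vis-viva, a = a_t): v_t = √[μ(2/r − 1/a_t)] = 5.7322 km/s.
Δv₂ = |v_t − v_c| = |5.7322 − 4.6086| = 1.124 km/s.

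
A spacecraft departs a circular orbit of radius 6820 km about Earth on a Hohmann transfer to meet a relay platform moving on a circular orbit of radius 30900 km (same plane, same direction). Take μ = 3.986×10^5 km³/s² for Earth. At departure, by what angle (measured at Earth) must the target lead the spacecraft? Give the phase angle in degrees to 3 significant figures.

φ = 94.2°

The Hohmann ellipse has a_t = (r₁ + r₂)/2 = 18860 km.
The half-period of the transfer ellipse is t = π√(a_t³/μ) = 12890 s.
Target angular speed ω₂ = √(μ/r₂³) = 1.162×10^-4 rad/s.
Angle swept by the target during transfer: ω₂·t = 1.498 rad = 85.83°.
Arrival is 180° from departure on the ellipse, so φ = 180° − 85.83° = 94.2°.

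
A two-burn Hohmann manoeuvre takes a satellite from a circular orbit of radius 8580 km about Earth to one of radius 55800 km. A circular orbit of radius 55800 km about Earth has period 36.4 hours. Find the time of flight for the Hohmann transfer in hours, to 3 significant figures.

t = 7.97 hours

From Kepler's third law T² = 4π²r³/μ at r = 55800 km, T = 36.4 hours = 36.4 × 3600 s = 1.3104×10^5 s: μ = 4π²r³/T² = 3.99443×10^5 km³/s².
Semi-major axis of the transfer orbit: a_t = (8580 + 55800)/2 = 32190 km.
Half the transfer-orbit period gives t = π√(a_t³/μ) = 28708 s.
Converting: 28708 s ÷ 3600 s/hour = 7.97 hours.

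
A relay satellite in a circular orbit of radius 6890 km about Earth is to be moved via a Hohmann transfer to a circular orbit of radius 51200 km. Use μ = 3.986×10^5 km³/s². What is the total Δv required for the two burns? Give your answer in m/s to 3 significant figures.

Transfer-ellipse semi-major axis a_t = (r₁ + r₂)/2 = (6890 + 51200)/2 = 29045 km.
At r₁ the circular-orbit speed is v₁ = √(μ/r₁) = 7.606048 km/s.
Transfer-orbit speed at r₁ (vis-viva equation): v_p = √[μ(2/r₁ − 1/a_t)] = 10.09853 km/s.
First burn Δv₁ = |v_p − v₁| = 2.4925 km/s.
Circular speed at r₂: v₂ = √(μ/r₂) = 2.7902 km/s.
Transfer-orbit speed at r₂: v_a = √[μ(2/r₂ − 1/a_t)] = 1.3590 km/s.
Second burn Δv₂ = |v₂ − v_a| = 1.4312 km/s.
Total Δv = Δv₁ + Δv₂ = 3.924 km/s.

Δv = 3920 m/s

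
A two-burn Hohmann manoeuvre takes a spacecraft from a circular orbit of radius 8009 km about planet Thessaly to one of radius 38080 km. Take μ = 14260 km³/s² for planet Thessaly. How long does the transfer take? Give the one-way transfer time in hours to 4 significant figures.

Semi-major axis of the transfer orbit: a_t = (8009 + 38080)/2 = 23044.5 km.
Transfer time t = π√(a_t³/μ) = π√((23044.5)³ / 14260) = 92030 s.
Converting: 92030 s ÷ 3600 s/hour = 25.56 hours.

t = 25.56 hours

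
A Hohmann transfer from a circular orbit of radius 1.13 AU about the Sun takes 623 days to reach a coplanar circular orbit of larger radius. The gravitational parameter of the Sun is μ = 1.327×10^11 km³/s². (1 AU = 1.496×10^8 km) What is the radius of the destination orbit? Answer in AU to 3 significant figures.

In km: r₁ = 1.13 × 1.496×10^8 = 1.69048×10^8 km.
Transfer time t = 623 days = 5.38272×10^7 s, and t = π√(a_t³/μ).
So a_t = (μ t²/π²)^(1/3) = (1.327×10^11 × (5.38272×10^7)² / π²)^(1/3) = 3.3899×10^8 km.
Since a_t = (r₁ + r₂)/2, r₂ = 2a_t − r₁ = 2×3.3899×10^8 − 1.69048×10^8 = 5.08932×10^8 km.
In AU: r₂ = 5.08932×10^8 / 1.496×10^8 = 3.40 AU.

r₂ = 3.40 AU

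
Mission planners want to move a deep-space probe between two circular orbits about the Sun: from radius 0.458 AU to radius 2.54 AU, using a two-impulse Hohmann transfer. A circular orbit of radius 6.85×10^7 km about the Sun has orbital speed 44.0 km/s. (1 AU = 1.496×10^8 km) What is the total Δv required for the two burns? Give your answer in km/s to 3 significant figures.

From the circular-orbit relation v² = μ/r at r = 6.85×10^7 km: μ = v²r = (44.0)² × 6.85×10^7 = 1.32616×10^11 km³/s².
In km: r₁ = 0.458 × 1.496×10^8 = 6.85168×10^7 km; r₂ = 2.54 × 1.496×10^8 = 3.79984×10^8 km.
Transfer-ellipse semi-major axis a_t = (r₁ + r₂)/2 = (6.85168×10^7 + 3.79984×10^8)/2 = 2.242504×10^8 km.
At r₁ the circular-orbit speed is v₁ = √(μ/r₁) = 43.9946 km/s.
Transfer-orbit speed at r₁ (vis-viva equation): v_p = √[μ(2/r₁ − 1/a_t)] = 57.2685 km/s.
First burn Δv₁ = |v_p − v₁| = 13.274 km/s.
At r₂, v₂ = √(μ/r₂) = 18.6817 km/s.
Transfer-orbit speed at r₂: v_a = √[μ(2/r₂ − 1/a_t)] = 10.3264 km/s.
Second burn Δv₂ = |v₂ − v_a| = 8.3553 km/s.
Δv = Δv₁ + Δv₂ = 13.274 + 8.3553 = 21.63 km/s.

Δv = 21.6 km/s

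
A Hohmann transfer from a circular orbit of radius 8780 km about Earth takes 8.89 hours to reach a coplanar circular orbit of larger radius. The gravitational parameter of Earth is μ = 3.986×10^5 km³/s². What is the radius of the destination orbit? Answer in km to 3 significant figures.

r₂ = 60400 km

Transfer time t = 8.89 hours = 32004 s, and t = π√(a_t³/μ).
So a_t = (μ t²/π²)^(1/3) = (3.986×10^5 × (32004)² / π²)^(1/3) = 34585 km.
Since a_t = (r₁ + r₂)/2, r₂ = 2a_t − r₁ = 2×34585 − 8780 = 60390 km.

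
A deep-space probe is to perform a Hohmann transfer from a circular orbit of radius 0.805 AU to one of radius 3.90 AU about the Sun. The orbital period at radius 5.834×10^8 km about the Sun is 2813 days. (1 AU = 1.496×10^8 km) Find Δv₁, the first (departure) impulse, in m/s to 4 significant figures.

From Kepler's third law T² = 4π²r³/μ at r = 5.834×10^8 km, T = 2813 days = 2813 × 86400 s = 2.430432×10^8 s: μ = 4π²r³/T² = 1.32706×10^11 km³/s².
In km: r₁ = 0.805 × 1.496×10^8 = 1.20428×10^8 km; r₂ = 3.90 × 1.496×10^8 = 5.8344×10^8 km.
Semi-major axis of the transfer orbit: a_t = (1.20428×10^8 + 5.8344×10^8)/2 = 3.51934×10^8 km.
Circular speed at r = 1.20428×10^8 km: v_c = √(μ/r) = 33.196 km/s.
Transfer-orbit speed at the same r (vis-viva, a = a_t): v_t = √[μ(2/r − 1/a_t)] = 42.742 km/s.
Δv₁ = |v_t − v_c| = |42.742 − 33.196| = 9.546 km/s.

Δv₁ = 9546 m/s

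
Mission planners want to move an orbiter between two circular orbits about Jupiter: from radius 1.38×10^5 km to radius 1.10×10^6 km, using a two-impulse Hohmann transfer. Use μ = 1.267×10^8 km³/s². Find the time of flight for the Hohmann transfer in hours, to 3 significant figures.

t = 37.8 hours

Transfer-ellipse semi-major axis a_t = (r₁ + r₂)/2 = (1.380×10^5 + 1.100×10^6)/2 = 6.190×10^5 km.
By Kepler's third law the transfer-orbit period is T = 2π√(a_t³/μ), so t = T/2 = 1.3592×10^5 s.
Converting: 1.3592×10^5 s ÷ 3600 s/hour = 37.8 hours.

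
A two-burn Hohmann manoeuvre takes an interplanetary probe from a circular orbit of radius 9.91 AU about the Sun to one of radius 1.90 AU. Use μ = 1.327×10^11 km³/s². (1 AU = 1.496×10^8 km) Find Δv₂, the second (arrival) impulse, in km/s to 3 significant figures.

Δv₂ = 6.38 km/s

In km: r₁ = 9.91 × 1.496×10^8 = 1.482536×10^9 km; r₂ = 1.90 × 1.496×10^8 = 2.8424×10^8 km.
The Hohmann ellipse has a_t = (r₁ + r₂)/2 = 8.83388×10^8 km.
On the circular orbit at r = 2.8424×10^8 km, v_c = √(μ/r) = 21.607 km/s.
Vis-viva on the transfer ellipse at r = 2.8424×10^8 km gives v_t = √[μ(2/r − 1/a_t)] = 27.991 km/s.
Δv₂ = |v_t − v_c| = |27.991 − 21.607| = 6.384 km/s.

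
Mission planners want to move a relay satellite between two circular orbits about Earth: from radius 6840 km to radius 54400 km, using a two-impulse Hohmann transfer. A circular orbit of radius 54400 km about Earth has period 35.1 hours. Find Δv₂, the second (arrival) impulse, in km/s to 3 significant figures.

From Kepler's third law T² = 4π²r³/μ at r = 54400 km, T = 35.1 hours = 35.1 × 3600 s = 1.2636×10^5 s: μ = 4π²r³/T² = 3.98050×10^5 km³/s².
Semi-major axis of the transfer orbit: a_t = (6840 + 54400)/2 = 30620 km.
On the circular orbit at r = 54400 km, v_c = √(μ/r) = 2.705 km/s.
Transfer-orbit speed at the same r (vis-viva, a = a_t): v_t = √[μ(2/r − 1/a_t)] = 1.278 km/s.
Δv₂ = |v_t − v_c| = |1.278 − 2.705| = 1.427 km/s.

Δv₂ = 1.43 km/s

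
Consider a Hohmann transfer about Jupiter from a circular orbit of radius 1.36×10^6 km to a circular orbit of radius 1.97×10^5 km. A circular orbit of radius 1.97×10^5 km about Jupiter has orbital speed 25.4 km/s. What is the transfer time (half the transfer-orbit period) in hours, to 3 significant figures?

From the circular-orbit relation v² = μ/r at r = 1.97×10^5 km: μ = v²r = (25.4)² × 1.97×10^5 = 1.27097×10^8 km³/s².
Semi-major axis of the transfer orbit: a_t = (1.360×10^6 + 1.970×10^5)/2 = 7.785×10^5 km.
Transfer time t = π√(a_t³/μ) = π√((7.785×10^5)³ / 1.27097×10^8) = 1.914×10^5 s.
Converting: 1.914×10^5 s ÷ 3600 s/hour = 53.2 hours.

t = 53.2 hours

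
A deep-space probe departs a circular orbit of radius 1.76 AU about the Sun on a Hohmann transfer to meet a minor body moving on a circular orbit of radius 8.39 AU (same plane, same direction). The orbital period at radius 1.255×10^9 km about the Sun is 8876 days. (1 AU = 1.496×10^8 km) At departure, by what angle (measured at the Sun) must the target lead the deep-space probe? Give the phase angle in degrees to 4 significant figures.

φ = 95.32°

From Kepler's third law T² = 4π²r³/μ at r = 1.255×10^9 km, T = 8876 days = 8876 × 86400 s = 7.668864×10^8 s: μ = 4π²r³/T² = 1.32687×10^11 km³/s².
In km: r₁ = 1.76 × 1.496×10^8 = 2.63296×10^8 km; r₂ = 8.39 × 1.496×10^8 = 1.255144×10^9 km.
The Hohmann ellipse has a_t = (r₁ + r₂)/2 = 7.5922×10^8 km.
Transfer time t = π√(a_t³/μ) = 1.804×10^8 s.
The target's mean motion on its circular orbit is ω₂ = √(μ/r₂³) = 8.192×10^-9 rad/s.
Angle swept by the target during transfer: ω₂·t = 1.478 rad = 84.68°.
The deep-space probe traverses 180° on the transfer ellipse, so the target must lead by 180° − 84.68° = 95.32°.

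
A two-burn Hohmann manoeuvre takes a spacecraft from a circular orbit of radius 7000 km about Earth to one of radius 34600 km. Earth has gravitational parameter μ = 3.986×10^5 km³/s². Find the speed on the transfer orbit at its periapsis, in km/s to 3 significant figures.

v = 9.73 km/s

Transfer-ellipse semi-major axis a_t = (r₁ + r₂)/2 = (7000 + 34600)/2 = 20800 km.
The periapsis of the transfer ellipse is at r = 7000 km.
Vis-viva: v = √[μ(2/r − 1/a_t)] = √[3.986×10^5 × (2/7000 − 1/20800)] = 9.733 km/s.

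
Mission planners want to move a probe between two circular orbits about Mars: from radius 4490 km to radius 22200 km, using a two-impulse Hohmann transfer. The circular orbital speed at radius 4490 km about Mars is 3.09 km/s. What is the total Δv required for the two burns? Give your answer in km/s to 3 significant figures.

Δv = 1.48 km/s

From the circular-orbit relation v² = μ/r at r = 4490 km: μ = v²r = (3.09)² × 4490 = 42871.0 km³/s².
Semi-major axis of the transfer orbit: a_t = (4490 + 22200)/2 = 13345 km.
At r₁ the circular-orbit speed is v₁ = √(μ/r₁) = 3.0900 km/s.
Transfer-orbit speed at r₁ (vis-viva): v_p = √[μ(2/r₁ − 1/a_t)] = 3.9854 km/s.
First burn Δv₁ = |v_p − v₁| = 0.8954 km/s.
At r₂, v₂ = √(μ/r₂) = 1.38965 km/s.
Transfer-orbit speed at r₂: v_a = √[μ(2/r₂ − 1/a_t)] = 0.806063 km/s.
Second burn Δv₂ = |v₂ − v_a| = 0.5836 km/s.
Total Δv = Δv₁ + Δv₂ = 1.479 km/s.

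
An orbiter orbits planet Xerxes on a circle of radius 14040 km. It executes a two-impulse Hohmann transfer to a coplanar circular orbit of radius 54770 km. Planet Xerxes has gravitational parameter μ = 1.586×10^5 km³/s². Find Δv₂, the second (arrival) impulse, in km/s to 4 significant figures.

The Hohmann ellipse has a_t = (r₁ + r₂)/2 = 34405 km.
On the circular orbit at r = 54770 km, v_c = √(μ/r) = 1.7017 km/s.
Transfer-orbit speed at the same r (vis-viva, a = a_t): v_t = √[μ(2/r − 1/a_t)] = 1.0871 km/s.
Δv₂ = |v_t − v_c| = |1.0871 − 1.7017| = 0.6146 km/s.

Δv₂ = 0.6146 km/s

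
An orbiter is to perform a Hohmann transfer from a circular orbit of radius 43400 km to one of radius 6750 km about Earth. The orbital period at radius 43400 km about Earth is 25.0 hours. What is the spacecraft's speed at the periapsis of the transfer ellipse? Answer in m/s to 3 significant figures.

v = 10100 m/s

From Kepler's third law T² = 4π²r³/μ at r = 43400 km, T = 25.0 hours = 25.0 × 3600 s = 90000 s: μ = 4π²r³/T² = 3.98423×10^5 km³/s².
Semi-major axis of the transfer orbit: a_t = (43400 + 6750)/2 = 25075 km.
The periapsis of the transfer ellipse is at r = 6750 km.
Vis-viva: v = √[μ(2/r − 1/a_t)] = √[3.98423×10^5 × (2/6750 − 1/25075)] = 10.11 km/s.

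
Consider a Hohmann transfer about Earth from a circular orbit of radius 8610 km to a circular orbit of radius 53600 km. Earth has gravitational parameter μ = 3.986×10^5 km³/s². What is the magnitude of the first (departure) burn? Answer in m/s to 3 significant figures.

Δv₁ = 2130 m/s

The Hohmann ellipse has a_t = (r₁ + r₂)/2 = 31105 km.
Circular speed at r = 8610 km: v_c = √(μ/r) = 6.804 km/s.
Vis-viva on the transfer ellipse at r = 8610 km gives v_t = √[μ(2/r − 1/a_t)] = 8.932 km/s.
Δv₁ = |v_t − v_c| = |8.932 − 6.804| = 2.128 km/s.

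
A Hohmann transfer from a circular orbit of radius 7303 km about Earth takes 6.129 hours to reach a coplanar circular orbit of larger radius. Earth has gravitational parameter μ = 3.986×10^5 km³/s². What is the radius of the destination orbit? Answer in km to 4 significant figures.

Transfer time t = 6.129 hours = 22064.4 s, and t = π√(a_t³/μ).
So a_t = (μ t²/π²)^(1/3) = (3.986×10^5 × (22064.4)² / π²)^(1/3) = 26990 km.
Since a_t = (r₁ + r₂)/2, r₂ = 2a_t − r₁ = 2×26990 − 7303 = 46677 km.

r₂ = 46680 km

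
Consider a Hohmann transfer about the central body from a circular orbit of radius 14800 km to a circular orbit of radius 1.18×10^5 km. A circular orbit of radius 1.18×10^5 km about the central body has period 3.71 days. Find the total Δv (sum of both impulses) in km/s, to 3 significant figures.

From Kepler's third law T² = 4π²r³/μ at r = 1.18×10^5 km, T = 3.71 days = 3.71 × 86400 s = 3.20544×10^5 s: μ = 4π²r³/T² = 6.31292×10^5 km³/s².
Transfer-ellipse semi-major axis a_t = (r₁ + r₂)/2 = (14800 + 1.180×10^5)/2 = 66400 km.
Circular speed at r₁: v₁ = √(μ/r₁) = √(6.31292×10^5/14800) = 6.531 km/s.
Transfer-orbit speed at r₁ (vis-viva): v_p = √[μ(2/r₁ − 1/a_t)] = 8.706 km/s.
First burn Δv₁ = |v_p − v₁| = 2.175 km/s.
Circular speed at r₂: v₂ = √(μ/r₂) = 2.313 km/s.
Transfer-orbit speed at r₂: v_a = √[μ(2/r₂ − 1/a_t)] = 1.092 km/s.
Second burn Δv₂ = |v₂ − v_a| = 1.221 km/s.
Total Δv = Δv₁ + Δv₂ = 3.396 km/s.

Δv = 3.40 km/s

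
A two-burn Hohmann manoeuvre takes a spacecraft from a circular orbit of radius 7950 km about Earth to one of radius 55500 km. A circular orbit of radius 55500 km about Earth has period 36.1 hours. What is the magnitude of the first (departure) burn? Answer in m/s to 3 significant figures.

Δv₁ = 2290 m/s

From Kepler's third law T² = 4π²r³/μ at r = 55500 km, T = 36.1 hours = 36.1 × 3600 s = 1.2996×10^5 s: μ = 4π²r³/T² = 3.99594×10^5 km³/s².
The Hohmann ellipse has a_t = (r₁ + r₂)/2 = 31725 km.
Circular speed at r = 7950 km: v_c = √(μ/r) = 7.090 km/s.
Vis-viva on the transfer ellipse at r = 7950 km gives v_t = √[μ(2/r − 1/a_t)] = 9.377 km/s.
Δv₁ = |v_t − v_c| = |9.377 − 7.090| = 2.287 km/s.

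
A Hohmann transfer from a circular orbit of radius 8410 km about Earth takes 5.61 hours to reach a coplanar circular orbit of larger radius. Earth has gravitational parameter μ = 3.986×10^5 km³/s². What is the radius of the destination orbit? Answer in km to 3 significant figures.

r₂ = 42500 km

Transfer time t = 5.61 hours = 20196 s, and t = π√(a_t³/μ).
So a_t = (μ t²/π²)^(1/3) = (3.986×10^5 × (20196)² / π²)^(1/3) = 25444 km.
Since a_t = (r₁ + r₂)/2, r₂ = 2a_t − r₁ = 2×25444 − 8410 = 42478 km.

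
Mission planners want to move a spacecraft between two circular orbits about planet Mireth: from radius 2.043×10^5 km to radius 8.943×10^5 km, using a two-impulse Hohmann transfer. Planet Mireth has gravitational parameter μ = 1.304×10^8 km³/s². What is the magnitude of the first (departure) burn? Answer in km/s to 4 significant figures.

Semi-major axis of the transfer orbit: a_t = (2.043×10^5 + 8.943×10^5)/2 = 5.493×10^5 km.
Circular speed at r = 2.043×10^5 km: v_c = √(μ/r) = 25.264 km/s.
Vis-viva on the transfer ellipse at r = 2.043×10^5 km gives v_t = √[μ(2/r − 1/a_t)] = 32.236 km/s.
Δv₁ = |v_t − v_c| = |32.236 − 25.264| = 6.972 km/s.

Δv₁ = 6.972 km/s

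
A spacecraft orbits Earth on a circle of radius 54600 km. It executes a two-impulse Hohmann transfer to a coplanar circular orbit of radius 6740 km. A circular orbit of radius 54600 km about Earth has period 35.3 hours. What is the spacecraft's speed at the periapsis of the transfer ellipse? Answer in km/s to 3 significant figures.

From Kepler's third law T² = 4π²r³/μ at r = 54600 km, T = 35.3 hours = 35.3 × 3600 s = 1.2708×10^5 s: μ = 4π²r³/T² = 3.97909×10^5 km³/s².
Semi-major axis of the transfer orbit: a_t = (54600 + 6740)/2 = 30670 km.
The periapsis of the transfer ellipse is at r = 6740 km.
Vis-viva: v = √[μ(2/r − 1/a_t)] = √[3.97909×10^5 × (2/6740 − 1/30670)] = 10.25 km/s.

v = 10.3 km/s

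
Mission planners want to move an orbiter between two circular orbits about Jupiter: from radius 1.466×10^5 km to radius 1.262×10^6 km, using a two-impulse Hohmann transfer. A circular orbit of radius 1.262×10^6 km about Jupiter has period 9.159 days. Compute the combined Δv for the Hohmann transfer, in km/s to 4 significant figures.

From Kepler's third law T² = 4π²r³/μ at r = 1.262×10^6 km, T = 9.159 days = 9.159 × 86400 s = 7.913376×10^5 s: μ = 4π²r³/T² = 1.26711×10^8 km³/s².
Transfer-ellipse semi-major axis a_t = (r₁ + r₂)/2 = (1.466×10^5 + 1.262×10^6)/2 = 7.043×10^5 km.
At r₁ the circular-orbit speed is v₁ = √(μ/r₁) = 29.3995 km/s.
Transfer-orbit speed at r₁ (vis-viva): v_p = √[μ(2/r₁ − 1/a_t)] = 39.3542 km/s.
First burn Δv₁ = |v_p − v₁| = 9.955 km/s.
Circular speed at r₂: v₂ = √(μ/r₂) = 10.0202 km/s.
Transfer-orbit speed at r₂: v_a = √[μ(2/r₂ − 1/a_t)] = 4.57157 km/s.
Second burn Δv₂ = |v₂ − v_a| = 5.449 km/s.
Δv = Δv₁ + Δv₂ = 9.955 + 5.449 = 15.40 km/s.

Δv = 15.40 km/s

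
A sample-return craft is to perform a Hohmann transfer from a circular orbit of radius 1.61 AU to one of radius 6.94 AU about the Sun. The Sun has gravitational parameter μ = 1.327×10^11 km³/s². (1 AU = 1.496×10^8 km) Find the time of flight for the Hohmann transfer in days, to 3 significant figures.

In km: r₁ = 1.61 × 1.496×10^8 = 2.40856×10^8 km; r₂ = 6.94 × 1.496×10^8 = 1.038224×10^9 km.
Transfer-ellipse semi-major axis a_t = (r₁ + r₂)/2 = (2.40856×10^8 + 1.038224×10^9)/2 = 6.3954×10^8 km.
Half the transfer-orbit period gives t = π√(a_t³/μ) = 1.395×10^8 s.
Converting: 1.395×10^8 s ÷ 86400 s/day = 1610 days.

t = 1610 days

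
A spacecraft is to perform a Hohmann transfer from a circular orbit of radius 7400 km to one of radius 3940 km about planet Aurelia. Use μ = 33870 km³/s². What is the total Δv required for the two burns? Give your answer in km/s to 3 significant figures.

The Hohmann ellipse has a_t = (r₁ + r₂)/2 = 5670 km.
Circular speed at r₁: v₁ = √(μ/r₁) = √(33870/7400) = 2.139 km/s.
On the transfer ellipse at r₁, v² = μ(2/r − 1/a) gives v_a = √[μ(2/r₁ − 1/a_t)] = 1.783 km/s.
First burn Δv₁ = |v_a − v₁| = 0.3560 km/s.
At r₂, v₂ = √(μ/r₂) = 2.93197 km/s.
Transfer-orbit speed at r₂: v_p = √[μ(2/r₂ − 1/a_t)] = 3.34953 km/s.
Second burn Δv₂ = |v₂ − v_p| = 0.4176 km/s.
Total Δv = Δv₁ + Δv₂ = 0.7736 km/s.

Δv = 0.774 km/s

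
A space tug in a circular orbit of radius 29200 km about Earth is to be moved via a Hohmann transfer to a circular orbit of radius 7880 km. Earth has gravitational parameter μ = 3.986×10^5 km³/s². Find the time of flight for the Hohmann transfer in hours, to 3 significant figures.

Semi-major axis of the transfer orbit: a_t = (29200 + 7880)/2 = 18540 km.
Half the transfer-orbit period gives t = π√(a_t³/μ) = 12560 s.
Converting: 12560 s ÷ 3600 s/hour = 3.49 hours.

t = 3.49 hours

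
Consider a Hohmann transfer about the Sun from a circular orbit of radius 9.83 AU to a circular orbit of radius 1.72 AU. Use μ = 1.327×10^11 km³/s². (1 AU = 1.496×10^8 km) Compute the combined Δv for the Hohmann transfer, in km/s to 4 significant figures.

In km: r₁ = 9.83 × 1.496×10^8 = 1.470568×10^9 km; r₂ = 1.72 × 1.496×10^8 = 2.57312×10^8 km.
Transfer-ellipse semi-major axis a_t = (r₁ + r₂)/2 = (1.470568×10^9 + 2.57312×10^8)/2 = 8.6394×10^8 km.
At r₁ the circular-orbit speed is v₁ = √(μ/r₁) = 9.499 km/s.
Transfer-orbit speed at r₁ (vis-viva): v_a = √[μ(2/r₁ − 1/a_t)] = 5.184 km/s.
First burn Δv₁ = |v_a − v₁| = 4.315 km/s.
At r₂, v₂ = √(μ/r₂) = 22.709 km/s.
Transfer-orbit speed at r₂: v_p = √[μ(2/r₂ − 1/a_t)] = 29.628 km/s.
Second burn Δv₂ = |v₂ − v_p| = 6.919 km/s.
Total Δv = Δv₁ + Δv₂ = 11.23 km/s.

Δv = 11.23 km/s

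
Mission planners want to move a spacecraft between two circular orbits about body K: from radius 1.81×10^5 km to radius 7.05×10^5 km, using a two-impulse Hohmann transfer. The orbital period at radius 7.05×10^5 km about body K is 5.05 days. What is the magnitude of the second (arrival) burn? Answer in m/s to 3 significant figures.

Δv₂ = 3660 m/s

From Kepler's third law T² = 4π²r³/μ at r = 7.05×10^5 km, T = 5.05 days = 5.05 × 86400 s = 4.3632×10^5 s: μ = 4π²r³/T² = 7.26636×10^7 km³/s².
Transfer-ellipse semi-major axis a_t = (r₁ + r₂)/2 = (1.810×10^5 + 7.050×10^5)/2 = 4.430×10^5 km.
Circular speed at r = 7.050×10^5 km: v_c = √(μ/r) = 10.152 km/s.
Vis-viva on the transfer ellipse at r = 7.050×10^5 km gives v_t = √[μ(2/r − 1/a_t)] = 6.4894 km/s.
Δv₂ = |v_t − v_c| = |6.4894 − 10.152| = 3.663 km/s.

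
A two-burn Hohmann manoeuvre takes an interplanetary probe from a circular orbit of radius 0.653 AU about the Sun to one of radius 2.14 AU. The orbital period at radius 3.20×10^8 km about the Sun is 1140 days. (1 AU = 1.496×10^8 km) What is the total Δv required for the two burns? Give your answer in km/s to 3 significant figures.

Δv = 15.2 km/s

From Kepler's third law T² = 4π²r³/μ at r = 3.20×10^8 km, T = 1140 days = 1140 × 86400 s = 9.8496×10^7 s: μ = 4π²r³/T² = 1.33344×10^11 km³/s².
In km: r₁ = 0.653 × 1.496×10^8 = 9.76888×10^7 km; r₂ = 2.14 × 1.496×10^8 = 3.20144×10^8 km.
The Hohmann ellipse has a_t = (r₁ + r₂)/2 = 2.089164×10^8 km.
Circular speed at r₁: v₁ = √(μ/r₁) = √(1.33344×10^11/9.76888×10^7) = 36.946 km/s.
On the transfer ellipse at r₁, v² = μ(2/r − 1/a) gives v_p = √[μ(2/r₁ − 1/a_t)] = 45.735 km/s.
First burn Δv₁ = |v_p − v₁| = 8.789 km/s.
Circular speed at r₂: v₂ = √(μ/r₂) = 20.409 km/s.
Transfer-orbit speed at r₂: v_a = √[μ(2/r₂ − 1/a_t)] = 13.956 km/s.
Second burn Δv₂ = |v₂ − v_a| = 6.453 km/s.
Δv = Δv₁ + Δv₂ = 8.789 + 6.453 = 15.24 km/s.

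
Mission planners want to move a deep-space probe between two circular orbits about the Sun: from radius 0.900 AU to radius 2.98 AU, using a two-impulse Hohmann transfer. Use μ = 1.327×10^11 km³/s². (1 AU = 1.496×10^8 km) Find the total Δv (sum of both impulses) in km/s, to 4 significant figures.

In km: r₁ = 0.900 × 1.496×10^8 = 1.3464×10^8 km; r₂ = 2.98 × 1.496×10^8 = 4.45808×10^8 km.
Transfer-ellipse semi-major axis a_t = (r₁ + r₂)/2 = (1.3464×10^8 + 4.45808×10^8)/2 = 2.90224×10^8 km.
At r₁ the circular-orbit speed is v₁ = √(μ/r₁) = 31.3941 km/s.
Transfer-orbit speed at r₁ (v² = μ(2/r − 1/a)): v_p = √[μ(2/r₁ − 1/a_t)] = 38.9095 km/s.
First burn Δv₁ = |v_p − v₁| = 7.515 km/s.
Circular speed at r₂: v₂ = √(μ/r₂) = 17.253 km/s.
Transfer-orbit speed at r₂: v_a = √[μ(2/r₂ − 1/a_t)] = 11.751 km/s.
Second burn Δv₂ = |v₂ − v_a| = 5.502 km/s.
Δv = Δv₁ + Δv₂ = 7.515 + 5.502 = 13.02 km/s.

Δv = 13.02 km/s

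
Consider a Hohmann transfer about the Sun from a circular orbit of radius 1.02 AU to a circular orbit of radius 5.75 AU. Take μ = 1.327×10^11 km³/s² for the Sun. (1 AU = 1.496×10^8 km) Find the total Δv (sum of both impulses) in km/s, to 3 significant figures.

Δv = 14.5 km/s

In km: r₁ = 1.02 × 1.496×10^8 = 1.52592×10^8 km; r₂ = 5.75 × 1.496×10^8 = 8.602×10^8 km.
Transfer-ellipse semi-major axis a_t = (r₁ + r₂)/2 = (1.52592×10^8 + 8.602×10^8)/2 = 5.06396×10^8 km.
Circular speed at r₁: v₁ = √(μ/r₁) = √(1.327×10^11/1.52592×10^8) = 29.490 km/s.
Transfer-orbit speed at r₁ (vis-viva equation): v_p = √[μ(2/r₁ − 1/a_t)] = 38.435 km/s.
First burn Δv₁ = |v_p − v₁| = 8.945 km/s.
Circular speed at r₂: v₂ = √(μ/r₂) = 12.42 km/s.
Transfer-orbit speed at r₂: v_a = √[μ(2/r₂ − 1/a_t)] = 6.818 km/s.
Second burn Δv₂ = |v₂ − v_a| = 5.602 km/s.
Δv = Δv₁ + Δv₂ = 8.945 + 5.602 = 14.55 km/s.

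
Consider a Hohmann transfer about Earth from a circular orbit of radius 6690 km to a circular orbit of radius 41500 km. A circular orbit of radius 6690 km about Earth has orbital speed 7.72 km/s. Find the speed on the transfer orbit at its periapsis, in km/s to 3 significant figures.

From the circular-orbit relation v² = μ/r at r = 6690 km: μ = v²r = (7.72)² × 6690 = 3.98713×10^5 km³/s².
Semi-major axis of the transfer orbit: a_t = (6690 + 41500)/2 = 24095 km.
At periapsis, r = 6690 km.
Applying v² = μ(2/r − 1/a_t): v = 10.13 km/s.

v = 10.1 km/s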